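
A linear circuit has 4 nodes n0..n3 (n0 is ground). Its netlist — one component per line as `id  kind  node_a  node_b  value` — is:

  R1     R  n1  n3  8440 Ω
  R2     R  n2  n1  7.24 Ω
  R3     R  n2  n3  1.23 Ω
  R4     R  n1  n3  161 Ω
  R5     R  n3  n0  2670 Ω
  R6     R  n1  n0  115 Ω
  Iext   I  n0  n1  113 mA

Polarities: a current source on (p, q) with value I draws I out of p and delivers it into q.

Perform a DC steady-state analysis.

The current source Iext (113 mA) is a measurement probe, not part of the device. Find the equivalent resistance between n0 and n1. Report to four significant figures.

Apply KCL at each of the 3 non-ground nodes and solve the resulting linear system.
Node n1: branches {R1, R2, R4, R6, Iext} → V_1 = 12.46
Node n2: branches {R2, R3} → V_2 = 12.43
Node n3: branches {R1, R3, R4, R5} → V_3 = 12.42

R_eq = 110.3 Ω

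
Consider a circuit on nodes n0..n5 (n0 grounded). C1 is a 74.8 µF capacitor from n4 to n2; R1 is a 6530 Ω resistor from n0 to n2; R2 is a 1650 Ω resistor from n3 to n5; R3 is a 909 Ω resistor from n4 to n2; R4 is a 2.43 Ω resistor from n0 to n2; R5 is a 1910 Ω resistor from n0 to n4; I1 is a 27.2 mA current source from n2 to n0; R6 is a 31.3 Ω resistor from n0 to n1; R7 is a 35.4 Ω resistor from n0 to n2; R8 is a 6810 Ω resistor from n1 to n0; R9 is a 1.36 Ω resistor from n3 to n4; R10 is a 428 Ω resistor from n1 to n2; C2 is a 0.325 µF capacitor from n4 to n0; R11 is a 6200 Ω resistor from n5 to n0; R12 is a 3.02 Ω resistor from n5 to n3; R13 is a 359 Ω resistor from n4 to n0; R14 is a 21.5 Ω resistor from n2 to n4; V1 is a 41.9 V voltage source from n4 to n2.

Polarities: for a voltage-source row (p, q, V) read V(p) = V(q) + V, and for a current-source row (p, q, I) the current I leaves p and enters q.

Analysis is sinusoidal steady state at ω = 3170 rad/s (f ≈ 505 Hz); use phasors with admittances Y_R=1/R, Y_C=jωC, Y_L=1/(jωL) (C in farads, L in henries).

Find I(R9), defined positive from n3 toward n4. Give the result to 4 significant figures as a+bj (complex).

-0.006691+1.547e-05j A

Apply KCL at each of the 5 non-ground nodes and solve the resulting linear system.
Node n1: branches {R6, R8, R10} → V_1 = -0.02630-0.006513j
Node n2: branches {C1, R1, R3, R4, I1, R7, R10, R14, V1} → V_2 = -0.3876-0.09598j
Node n3: branches {R2, R9, R12} → V_3 = 41.50-0.09596j
Node n4: branches {C1, R3, R5, R9, C2, R13, R14, V1} → V_4 = 41.51-0.09598j
Node n5: branches {R2, R11, R12} → V_5 = 41.48-0.09592j
Source currents: i(V1)=-2.139-9.978j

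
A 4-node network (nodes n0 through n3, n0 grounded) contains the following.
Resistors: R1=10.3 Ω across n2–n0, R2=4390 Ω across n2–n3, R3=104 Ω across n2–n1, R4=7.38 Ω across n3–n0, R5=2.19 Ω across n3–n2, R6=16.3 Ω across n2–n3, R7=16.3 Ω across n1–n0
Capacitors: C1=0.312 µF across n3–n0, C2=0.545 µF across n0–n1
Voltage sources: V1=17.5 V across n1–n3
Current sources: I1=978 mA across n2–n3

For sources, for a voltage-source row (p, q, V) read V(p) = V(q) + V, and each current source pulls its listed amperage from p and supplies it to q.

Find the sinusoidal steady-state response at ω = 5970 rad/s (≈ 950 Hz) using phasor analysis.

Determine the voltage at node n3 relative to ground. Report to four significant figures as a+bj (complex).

-3.402-0.1418j V

Apply KCL at each of the 3 non-ground nodes and solve the resulting linear system.
Node n1: branches {R3, C2, R7, V1} → V_1 = 14.10-0.1418j
Node n2: branches {R1, R2, R3, R5, R6, I1} → V_2 = -4.169-0.1198j
Node n3: branches {R2, R4, R5, C1, R6, V1, I1} → V_3 = -3.402-0.1418j
Source currents: i(V1)=-1.041-0.03696j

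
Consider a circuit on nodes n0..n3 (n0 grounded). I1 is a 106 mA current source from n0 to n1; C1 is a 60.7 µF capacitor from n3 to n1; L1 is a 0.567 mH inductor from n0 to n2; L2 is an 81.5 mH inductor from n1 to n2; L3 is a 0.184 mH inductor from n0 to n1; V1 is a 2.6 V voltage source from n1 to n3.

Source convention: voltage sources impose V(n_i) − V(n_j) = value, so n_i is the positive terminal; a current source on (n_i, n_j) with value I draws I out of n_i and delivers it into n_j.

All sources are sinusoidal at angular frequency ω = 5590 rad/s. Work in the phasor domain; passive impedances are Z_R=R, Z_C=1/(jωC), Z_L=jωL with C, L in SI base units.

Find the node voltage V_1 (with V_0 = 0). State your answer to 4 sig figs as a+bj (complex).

0.000+0.1088j V

MNA unknowns: 3 node voltages V₁..V_3 plus 1 source current (V1)
I1: z[0]−=0.106, z[1]+=0.106
C1: Y=0.000+0.3393j on G[3,1]
L1: Y=0.000-0.3155j on G[0,2]
L2: Y=0.000-0.002195j on G[1,2]
L3: Y=0.000-0.9722j on G[0,1]
V1: row V1−V3=2.6, i_V1 at 1,3
solve → V1=0.000+0.1088j, V2=0.000+0.0007516j, V3=-2.600+0.1088j
aux → i_V1=0.000-0.8822j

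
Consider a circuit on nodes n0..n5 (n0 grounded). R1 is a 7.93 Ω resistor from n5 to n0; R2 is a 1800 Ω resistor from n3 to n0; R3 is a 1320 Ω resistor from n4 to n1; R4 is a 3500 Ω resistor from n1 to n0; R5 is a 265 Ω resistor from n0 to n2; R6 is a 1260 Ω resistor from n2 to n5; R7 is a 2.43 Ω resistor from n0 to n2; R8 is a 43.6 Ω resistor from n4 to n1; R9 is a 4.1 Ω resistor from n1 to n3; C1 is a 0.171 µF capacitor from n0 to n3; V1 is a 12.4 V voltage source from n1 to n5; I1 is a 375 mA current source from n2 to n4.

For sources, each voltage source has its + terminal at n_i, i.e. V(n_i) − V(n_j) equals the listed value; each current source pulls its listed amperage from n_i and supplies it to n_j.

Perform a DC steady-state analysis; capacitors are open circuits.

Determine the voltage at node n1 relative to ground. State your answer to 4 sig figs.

MNA unknowns: 5 node voltages V₁..V_5 plus 1 source current (V1)
R1: Y=0.1261 on G[5,0]
R2: Y=0.0005556 on G[3,0]
R3: Y=0.0007576 on G[4,1]
R4: Y=0.0002857 on G[1,0]
R5: Y=0.003774 on G[0,2]
R6: Y=0.0007937 on G[2,5]
R7: Y=0.4115 on G[0,2]
R8: Y=0.02294 on G[4,1]
R9: Y=0.2439 on G[1,3]
C1: Y=0.000 on G[0,3]
V1: row V1−V5=12.4, i_V1 at 1,5
I1: z[2]−=0.375, z[4]+=0.375
solve → V1=15.25, V2=-0.8958, V3=15.21, V4=31.08, V5=2.849
aux → i_V1=0.3622

15.25 V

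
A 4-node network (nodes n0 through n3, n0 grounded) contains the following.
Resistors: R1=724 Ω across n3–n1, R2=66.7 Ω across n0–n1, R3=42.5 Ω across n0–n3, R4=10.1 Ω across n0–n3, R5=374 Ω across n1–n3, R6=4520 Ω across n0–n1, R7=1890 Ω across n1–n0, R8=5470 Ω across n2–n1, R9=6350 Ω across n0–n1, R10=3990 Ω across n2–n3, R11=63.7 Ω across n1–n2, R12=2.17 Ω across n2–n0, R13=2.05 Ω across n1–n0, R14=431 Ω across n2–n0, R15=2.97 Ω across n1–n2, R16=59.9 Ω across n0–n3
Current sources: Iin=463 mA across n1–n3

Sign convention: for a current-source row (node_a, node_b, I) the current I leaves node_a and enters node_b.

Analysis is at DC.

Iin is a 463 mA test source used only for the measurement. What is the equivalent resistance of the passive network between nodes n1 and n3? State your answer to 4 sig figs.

MNA unknowns: 3 node voltages V₁..V_3
R1: Y=0.001381 on G[3,1]
R2: Y=0.01499 on G[0,1]
R3: Y=0.02353 on G[0,3]
R4: Y=0.09901 on G[0,3]
R5: Y=0.002674 on G[1,3]
R6: Y=0.0002212 on G[0,1]
R7: Y=0.0005291 on G[1,0]
R8: Y=0.0001828 on G[2,1]
R9: Y=0.0001575 on G[0,1]
R10: Y=0.0002506 on G[2,3]
R11: Y=0.01570 on G[1,2]
R12: Y=0.4608 on G[2,0]
R13: Y=0.4878 on G[1,0]
R14: Y=0.002320 on G[2,0]
R15: Y=0.3367 on G[1,2]
R16: Y=0.01669 on G[0,3]
Iin: z[1]−=0.463, z[3]+=0.463
solve → V1=-0.6351, V2=-0.2734, V3=3.207

R_eq = 8.299 Ω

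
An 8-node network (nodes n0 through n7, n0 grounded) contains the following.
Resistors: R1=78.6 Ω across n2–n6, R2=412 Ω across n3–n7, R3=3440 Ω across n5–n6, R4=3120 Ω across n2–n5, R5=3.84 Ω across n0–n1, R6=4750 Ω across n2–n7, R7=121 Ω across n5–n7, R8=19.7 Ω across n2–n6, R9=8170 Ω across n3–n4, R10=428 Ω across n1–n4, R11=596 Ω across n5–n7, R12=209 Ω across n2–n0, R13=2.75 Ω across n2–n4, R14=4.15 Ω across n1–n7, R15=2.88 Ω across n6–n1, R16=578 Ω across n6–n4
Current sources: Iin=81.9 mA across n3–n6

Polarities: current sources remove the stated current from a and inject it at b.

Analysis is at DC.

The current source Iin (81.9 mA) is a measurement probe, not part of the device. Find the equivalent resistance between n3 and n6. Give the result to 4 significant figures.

MNA unknowns: 7 node voltages V₁..V_7
R1: Y=0.01272 on G[2,6]
R2: Y=0.002427 on G[3,7]
R3: Y=0.0002907 on G[5,6]
R4: Y=0.0003205 on G[2,5]
R5: Y=0.2604 on G[0,1]
R6: Y=0.0002105 on G[2,7]
R7: Y=0.008264 on G[5,7]
R8: Y=0.05076 on G[2,6]
R9: Y=0.0001224 on G[3,4]
R10: Y=0.002336 on G[1,4]
R11: Y=0.001678 on G[5,7]
R12: Y=0.004785 on G[2,0]
R13: Y=0.3636 on G[2,4]
R14: Y=0.2410 on G[1,7]
R15: Y=0.3472 on G[6,1]
R16: Y=0.001730 on G[6,4]
Iin: z[3]−=0.0819, z[6]+=0.0819
solve → V1=-0.002548, V2=0.1387, V3=-32.43, V4=0.1273, V5=-0.2953, V6=0.2180, V7=-0.3243

R_eq = 398.6 Ω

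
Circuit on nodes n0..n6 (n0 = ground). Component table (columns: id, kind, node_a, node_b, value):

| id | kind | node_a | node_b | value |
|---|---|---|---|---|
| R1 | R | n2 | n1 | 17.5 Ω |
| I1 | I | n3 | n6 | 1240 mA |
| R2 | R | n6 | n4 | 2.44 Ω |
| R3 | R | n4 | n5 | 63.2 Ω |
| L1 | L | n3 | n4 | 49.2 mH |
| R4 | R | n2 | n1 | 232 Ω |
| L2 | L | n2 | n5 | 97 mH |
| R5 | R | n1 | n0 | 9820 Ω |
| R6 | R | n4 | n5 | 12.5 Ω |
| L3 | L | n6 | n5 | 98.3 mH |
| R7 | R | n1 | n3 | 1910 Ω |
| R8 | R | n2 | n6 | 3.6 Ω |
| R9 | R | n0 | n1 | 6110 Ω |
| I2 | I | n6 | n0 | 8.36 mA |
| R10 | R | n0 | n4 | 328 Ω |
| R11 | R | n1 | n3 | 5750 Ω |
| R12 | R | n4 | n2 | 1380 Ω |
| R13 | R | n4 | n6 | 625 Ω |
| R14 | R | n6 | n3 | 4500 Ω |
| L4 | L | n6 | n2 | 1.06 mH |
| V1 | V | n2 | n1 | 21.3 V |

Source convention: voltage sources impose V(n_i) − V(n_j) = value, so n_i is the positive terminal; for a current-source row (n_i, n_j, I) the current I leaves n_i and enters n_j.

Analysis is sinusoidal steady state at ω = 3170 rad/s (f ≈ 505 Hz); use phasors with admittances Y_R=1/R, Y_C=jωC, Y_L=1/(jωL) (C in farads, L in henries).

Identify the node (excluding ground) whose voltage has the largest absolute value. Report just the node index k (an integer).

3

MNA unknowns: 6 node voltages V₁..V_6 plus 1 source current (V1)
R1: Y=0.05714+0.000j on G[2,1]
I1: z[3]−=1.24, z[6]+=1.24
R2: Y=0.4098+0.000j on G[6,4]
R3: Y=0.01582+0.000j on G[4,5]
L1: Y=0.000-0.006412j on G[3,4]
R4: Y=0.004310+0.000j on G[2,1]
L2: Y=0.000-0.003252j on G[2,5]
R5: Y=0.0001018+0.000j on G[1,0]
R6: Y=0.08000+0.000j on G[4,5]
L3: Y=0.000-0.003209j on G[6,5]
R7: Y=0.0005236+0.000j on G[1,3]
R8: Y=0.2778+0.000j on G[2,6]
R9: Y=0.0001637+0.000j on G[0,1]
I2: z[6]−=0.00836, z[0]+=0.00836
R10: Y=0.003049+0.000j on G[0,4]
R11: Y=0.0001739+0.000j on G[1,3]
R12: Y=0.0007246+0.000j on G[4,2]
R13: Y=0.001600+0.000j on G[4,6]
R14: Y=0.0002222+0.000j on G[6,3]
L4: Y=0.000-0.2976j on G[6,2]
V1: row V2−V1=21.3, i_V1 at 2,1
solve → V1=-19.18-0.5385j, V2=2.116-0.5385j, V3=-28.44-191.3j, V4=-1.071+0.04690j, V5=-1.090-0.1621j, V6=1.901-0.3296j
aux → i_V1=-1.308+0.1329j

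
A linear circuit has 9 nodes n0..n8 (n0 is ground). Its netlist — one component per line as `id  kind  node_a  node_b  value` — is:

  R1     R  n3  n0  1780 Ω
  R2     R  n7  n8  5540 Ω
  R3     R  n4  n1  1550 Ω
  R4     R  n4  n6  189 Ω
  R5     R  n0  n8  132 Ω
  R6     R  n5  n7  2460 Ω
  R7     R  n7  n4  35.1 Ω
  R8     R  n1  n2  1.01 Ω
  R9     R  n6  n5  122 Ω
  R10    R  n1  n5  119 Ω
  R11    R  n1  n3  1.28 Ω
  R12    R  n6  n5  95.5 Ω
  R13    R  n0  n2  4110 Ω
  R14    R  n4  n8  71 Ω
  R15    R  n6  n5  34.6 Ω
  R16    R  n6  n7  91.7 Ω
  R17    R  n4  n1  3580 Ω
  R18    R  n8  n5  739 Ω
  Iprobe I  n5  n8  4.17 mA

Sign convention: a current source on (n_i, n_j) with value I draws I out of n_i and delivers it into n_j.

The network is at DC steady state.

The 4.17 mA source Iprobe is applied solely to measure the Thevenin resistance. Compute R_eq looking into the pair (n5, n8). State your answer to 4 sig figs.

R_eq = 120.3 Ω

Apply KCL at each of the 8 non-ground nodes and solve the resulting linear system.
Node n1: branches {R3, R8, R10, R11, R17} → V_1 = -0.3973
Node n2: branches {R8, R13} → V_2 = -0.3972
Node n3: branches {R1, R11} → V_3 = -0.3971
Node n4: branches {R3, R4, R7, R14, R17} → V_4 = -0.1793
Node n5: branches {R6, R9, R10, R12, R15, R18, Iprobe} → V_5 = -0.4594
Node n6: branches {R4, R9, R12, R15, R16} → V_6 = -0.3988
Node n7: branches {R2, R6, R7, R16} → V_7 = -0.2410
Node n8: branches {R2, R5, R14, R18, Iprobe} → V_8 = 0.04220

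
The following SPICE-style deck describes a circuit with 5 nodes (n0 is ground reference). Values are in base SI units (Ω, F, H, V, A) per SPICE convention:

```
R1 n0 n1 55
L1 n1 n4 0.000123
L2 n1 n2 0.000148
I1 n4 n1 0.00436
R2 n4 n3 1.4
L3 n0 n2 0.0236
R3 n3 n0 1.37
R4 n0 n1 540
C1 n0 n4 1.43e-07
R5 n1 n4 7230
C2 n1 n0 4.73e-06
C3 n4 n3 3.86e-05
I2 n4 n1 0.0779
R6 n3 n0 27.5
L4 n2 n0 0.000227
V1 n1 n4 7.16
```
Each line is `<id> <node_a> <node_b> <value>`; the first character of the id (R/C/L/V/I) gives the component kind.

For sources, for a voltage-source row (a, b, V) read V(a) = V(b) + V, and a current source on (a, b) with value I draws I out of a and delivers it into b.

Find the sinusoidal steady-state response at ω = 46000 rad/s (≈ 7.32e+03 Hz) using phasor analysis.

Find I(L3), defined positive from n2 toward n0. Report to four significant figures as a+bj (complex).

Element admittances at ω=46000 rad/s:
  Y(R1) = 0.01818+0.000j S between n0,n1
  Y(L1) = 0.000-0.1767j S between n1,n4
  Y(L2) = 0.000-0.1469j S between n1,n2
  I1: injects 0.00436 A into n1 (from n4)
  Y(R2) = 0.7143+0.000j S between n4,n3
  Y(L3) = 0.000-0.0009211j S between n0,n2
  Y(R3) = 0.7299+0.000j S between n3,n0
  Y(R4) = 0.001852+0.000j S between n0,n1
  Y(C1) = 0.000+0.006578j S between n0,n4
  Y(R5) = 0.0001383+0.000j S between n1,n4
  Y(C2) = 0.000+0.2176j S between n1,n0
  Y(C3) = 0.000+1.776j S between n4,n3
  I2: injects 0.0779 A into n1 (from n4)
  Y(R6) = 0.03636+0.000j S between n3,n0
  Y(L4) = 0.000-0.09577j S between n2,n0
  V1: constraint V(n1)−V(n4) = 7.16
Assemble and solve the 5×5 MNA system:
  V(n1)=6.195-1.270j  V(n2)=3.736-0.7659j  V(n3)=-0.4368-1.246j  V(n4)=-0.9650-1.270j
  i(V1)=-0.2451+0.3042j

-0.0007055-0.003441j A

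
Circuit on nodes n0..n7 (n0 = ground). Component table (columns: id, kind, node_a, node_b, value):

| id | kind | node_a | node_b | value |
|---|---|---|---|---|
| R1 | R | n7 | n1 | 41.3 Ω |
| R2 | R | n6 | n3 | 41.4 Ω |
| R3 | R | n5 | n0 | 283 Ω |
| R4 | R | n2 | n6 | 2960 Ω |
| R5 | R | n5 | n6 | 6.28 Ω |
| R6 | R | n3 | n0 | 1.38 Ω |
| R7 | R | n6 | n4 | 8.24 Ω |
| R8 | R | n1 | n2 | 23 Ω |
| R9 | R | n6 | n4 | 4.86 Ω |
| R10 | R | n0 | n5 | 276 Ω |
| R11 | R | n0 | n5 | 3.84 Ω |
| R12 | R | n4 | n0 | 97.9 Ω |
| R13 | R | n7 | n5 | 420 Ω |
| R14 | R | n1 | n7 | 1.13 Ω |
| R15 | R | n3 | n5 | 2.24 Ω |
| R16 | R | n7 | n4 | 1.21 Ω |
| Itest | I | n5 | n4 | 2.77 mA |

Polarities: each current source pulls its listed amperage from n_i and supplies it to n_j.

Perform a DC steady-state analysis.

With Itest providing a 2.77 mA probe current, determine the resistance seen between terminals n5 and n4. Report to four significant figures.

R_eq = 7.736 Ω

Element admittances at DC:
  Y(R1) = 0.02421 S between n7,n1
  Y(R2) = 0.02415 S between n6,n3
  Y(R3) = 0.003534 S between n5,n0
  Y(R4) = 0.0003378 S between n2,n6
  Y(R5) = 0.1592 S between n5,n6
  Y(R6) = 0.7246 S between n3,n0
  Y(R7) = 0.1214 S between n6,n4
  Y(R8) = 0.04348 S between n1,n2
  Y(R9) = 0.2058 S between n6,n4
  Y(R10) = 0.003623 S between n0,n5
  Y(R11) = 0.2604 S between n0,n5
  Y(R12) = 0.01021 S between n4,n0
  Y(R13) = 0.002381 S between n7,n5
  Y(R14) = 0.8850 S between n1,n7
  Y(R15) = 0.4464 S between n3,n5
  Y(R16) = 0.8264 S between n7,n4
  Itest: injects 0.00277 A into n4 (from n5)
Assemble and solve the 7×7 MNA system:
  V(n1)=0.02062  V(n2)=0.02056  V(n3)=-1.576e-05  V(n4)=0.02068  V(n5)=-0.0007469  V(n6)=0.01302  V(n7)=0.02062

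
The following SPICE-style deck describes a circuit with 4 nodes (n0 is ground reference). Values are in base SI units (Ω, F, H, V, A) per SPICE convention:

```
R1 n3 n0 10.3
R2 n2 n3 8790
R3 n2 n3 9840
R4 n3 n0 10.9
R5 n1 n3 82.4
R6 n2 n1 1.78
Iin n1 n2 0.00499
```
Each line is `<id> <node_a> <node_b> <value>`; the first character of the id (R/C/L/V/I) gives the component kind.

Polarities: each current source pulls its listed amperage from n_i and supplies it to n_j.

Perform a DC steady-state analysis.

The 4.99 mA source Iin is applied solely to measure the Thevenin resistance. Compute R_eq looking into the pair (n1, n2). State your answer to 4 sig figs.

R_eq = 1.779 Ω

Element admittances at DC:
  Y(R1) = 0.09709 S between n3,n0
  Y(R2) = 0.0001138 S between n2,n3
  Y(R3) = 0.0001016 S between n2,n3
  Y(R4) = 0.09174 S between n3,n0
  Y(R5) = 0.01214 S between n1,n3
  Y(R6) = 0.5618 S between n2,n1
  Iin: injects 0.00499 A into n2 (from n1)
Assemble and solve the 3×3 MNA system:
  V(n1)=-0.0001548  V(n2)=0.008724  V(n3)=0.000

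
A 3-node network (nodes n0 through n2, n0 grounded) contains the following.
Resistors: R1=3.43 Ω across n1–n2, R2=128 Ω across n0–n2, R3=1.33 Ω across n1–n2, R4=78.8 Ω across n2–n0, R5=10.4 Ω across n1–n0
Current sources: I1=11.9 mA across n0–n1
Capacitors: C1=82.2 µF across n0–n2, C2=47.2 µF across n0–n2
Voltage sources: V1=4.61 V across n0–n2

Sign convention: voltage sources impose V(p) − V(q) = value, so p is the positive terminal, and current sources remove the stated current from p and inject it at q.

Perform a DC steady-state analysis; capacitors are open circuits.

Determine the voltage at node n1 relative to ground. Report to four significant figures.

Apply KCL at each of the 2 non-ground nodes and solve the resulting linear system.
Node n1: branches {R1, R3, I1, R5} → V_1 = -4.211
Node n2: branches {R1, R2, R3, C1, R4, C2, V1} → V_2 = -4.610
Source currents: i(V1)=-0.5113

-4.211 V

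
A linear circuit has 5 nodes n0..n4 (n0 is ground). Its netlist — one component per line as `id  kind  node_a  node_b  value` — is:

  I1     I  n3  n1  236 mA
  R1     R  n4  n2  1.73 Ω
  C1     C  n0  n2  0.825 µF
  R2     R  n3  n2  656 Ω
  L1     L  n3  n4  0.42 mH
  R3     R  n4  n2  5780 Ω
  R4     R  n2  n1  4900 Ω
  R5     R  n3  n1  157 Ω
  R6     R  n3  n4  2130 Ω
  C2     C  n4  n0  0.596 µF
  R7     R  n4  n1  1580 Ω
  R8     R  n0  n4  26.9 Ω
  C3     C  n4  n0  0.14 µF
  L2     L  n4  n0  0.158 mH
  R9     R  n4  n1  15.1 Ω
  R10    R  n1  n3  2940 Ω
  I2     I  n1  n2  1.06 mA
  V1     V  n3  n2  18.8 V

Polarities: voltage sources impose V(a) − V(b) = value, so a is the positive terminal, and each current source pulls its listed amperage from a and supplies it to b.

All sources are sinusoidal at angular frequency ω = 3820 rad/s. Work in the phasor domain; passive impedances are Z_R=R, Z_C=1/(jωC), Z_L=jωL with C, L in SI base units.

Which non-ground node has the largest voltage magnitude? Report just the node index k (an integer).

2

Apply KCL at each of the 4 non-ground nodes and solve the resulting linear system.
Node n1: branches {I1, R4, R5, R7, R9, R10, I2} → V_1 = 3.913+0.8749j
Node n2: branches {R1, C1, R2, R3, R4, I2, V1} → V_2 = -10.29+9.163j
Node n3: branches {I1, R2, L1, R5, R6, R10, V1} → V_3 = 8.511+9.163j
Node n4: branches {R1, L1, R3, R6, C2, R7, R8, C3, L2, R9} → V_4 = -0.01920+0.01789j
Source currents: i(V1)=-5.999+5.257j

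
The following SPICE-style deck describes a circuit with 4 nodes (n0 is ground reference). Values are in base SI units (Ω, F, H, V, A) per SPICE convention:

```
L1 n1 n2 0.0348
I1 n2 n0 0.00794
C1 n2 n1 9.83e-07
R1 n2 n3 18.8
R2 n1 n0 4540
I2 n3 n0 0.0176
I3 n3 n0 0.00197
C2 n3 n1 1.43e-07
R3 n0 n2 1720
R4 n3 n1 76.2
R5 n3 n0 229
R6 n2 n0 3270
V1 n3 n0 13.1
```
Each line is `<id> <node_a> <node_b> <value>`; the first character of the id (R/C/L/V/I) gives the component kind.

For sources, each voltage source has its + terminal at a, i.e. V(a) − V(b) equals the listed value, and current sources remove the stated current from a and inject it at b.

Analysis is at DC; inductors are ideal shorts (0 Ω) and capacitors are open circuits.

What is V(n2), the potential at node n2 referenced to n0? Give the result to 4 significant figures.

MNA unknowns: 3 node voltages V₁..V_3 plus 2 source currents (L1, V1)
L1: row V1−V2=0, i_L1 at 1,2
I1: z[2]−=0.00794, z[0]+=0.00794
C1: Y=0.000 on G[2,1]
R1: Y=0.05319 on G[2,3]
R2: Y=0.0002203 on G[1,0]
I2: z[3]−=0.0176, z[0]+=0.0176
I3: z[3]−=0.00197, z[0]+=0.00197
C2: Y=0.000 on G[3,1]
R3: Y=0.0005814 on G[0,2]
R4: Y=0.01312 on G[3,1]
R5: Y=0.004367 on G[3,0]
R6: Y=0.0003058 on G[2,0]
V1: row V3−V0=13.1, i_V1 at 3,0
solve → V1=12.77, V2=12.77, V3=13.10
aux → i_L1=0.001557, i_V1=-0.09885

12.77 V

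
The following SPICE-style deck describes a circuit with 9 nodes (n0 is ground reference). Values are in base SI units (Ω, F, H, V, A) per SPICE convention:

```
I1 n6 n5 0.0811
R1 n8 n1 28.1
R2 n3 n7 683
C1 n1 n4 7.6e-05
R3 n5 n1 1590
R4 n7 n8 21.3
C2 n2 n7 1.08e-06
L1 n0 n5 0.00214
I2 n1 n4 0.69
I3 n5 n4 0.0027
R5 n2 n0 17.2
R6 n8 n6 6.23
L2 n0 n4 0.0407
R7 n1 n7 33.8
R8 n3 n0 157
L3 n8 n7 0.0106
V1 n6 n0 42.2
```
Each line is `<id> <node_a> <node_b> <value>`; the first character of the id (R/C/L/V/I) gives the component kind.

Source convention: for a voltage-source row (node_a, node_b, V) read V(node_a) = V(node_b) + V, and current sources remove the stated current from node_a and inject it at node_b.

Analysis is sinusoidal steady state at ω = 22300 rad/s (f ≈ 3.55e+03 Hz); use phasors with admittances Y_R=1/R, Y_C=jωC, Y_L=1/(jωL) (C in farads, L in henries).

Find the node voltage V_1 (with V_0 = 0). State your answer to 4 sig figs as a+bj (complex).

34.99-6.124j V

MNA unknowns: 8 node voltages V₁..V_8 plus 1 source current (V1)
I1: z[6]−=0.0811, z[5]+=0.0811
R1: Y=0.03559+0.000j on G[8,1]
R2: Y=0.001464+0.000j on G[3,7]
C1: Y=0.000+1.695j on G[1,4]
R3: Y=0.0006289+0.000j on G[5,1]
R4: Y=0.04695+0.000j on G[7,8]
C2: Y=0.000+0.02408j on G[2,7]
L1: Y=0.000-0.02095j on G[0,5]
I2: z[1]−=0.69, z[4]+=0.69
I3: z[5]−=0.0027, z[4]+=0.0027
R5: Y=0.05814+0.000j on G[2,0]
R6: Y=0.1605+0.000j on G[8,6]
L2: Y=0.000-0.001102j on G[0,4]
R7: Y=0.02959+0.000j on G[1,7]
R8: Y=0.006369+0.000j on G[3,0]
L3: Y=0.000-0.004230j on G[8,7]
V1: row V6−V0=42.2, i_V1 at 6,0
solve → V1=34.99-6.124j, V2=8.562+9.216j, V3=5.758-2.141j, V4=35.01-6.537j, V5=0.3273+4.782j, V6=42.20+0.000j, V7=30.81-11.45j, V8=38.80-2.970j
aux → i_V1=-0.6275-0.4767j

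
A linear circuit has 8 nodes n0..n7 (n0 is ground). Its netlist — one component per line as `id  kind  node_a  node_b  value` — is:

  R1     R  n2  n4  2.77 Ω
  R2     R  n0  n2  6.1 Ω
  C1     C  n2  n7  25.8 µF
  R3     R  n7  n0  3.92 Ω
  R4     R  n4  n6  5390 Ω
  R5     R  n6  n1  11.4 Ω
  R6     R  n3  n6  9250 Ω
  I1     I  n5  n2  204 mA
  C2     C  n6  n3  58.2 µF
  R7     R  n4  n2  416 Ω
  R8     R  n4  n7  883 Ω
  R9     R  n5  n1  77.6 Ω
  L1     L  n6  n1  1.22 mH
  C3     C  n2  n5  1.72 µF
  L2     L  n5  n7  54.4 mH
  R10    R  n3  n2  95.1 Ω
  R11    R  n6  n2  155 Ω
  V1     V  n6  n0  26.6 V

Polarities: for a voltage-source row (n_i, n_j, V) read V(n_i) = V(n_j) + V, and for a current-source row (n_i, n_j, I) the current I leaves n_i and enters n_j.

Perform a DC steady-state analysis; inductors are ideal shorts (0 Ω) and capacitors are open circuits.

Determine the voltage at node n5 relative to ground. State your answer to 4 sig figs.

0.5251 V

MNA unknowns: 7 node voltages V₁..V_7 plus 3 source currents (L1, L2, V1)
R1: Y=0.3610 on G[2,4]
R2: Y=0.1639 on G[0,2]
C1: Y=0.000 on G[2,7]
R3: Y=0.2551 on G[7,0]
R4: Y=0.0001855 on G[4,6]
R5: Y=0.08772 on G[6,1]
R6: Y=0.0001081 on G[3,6]
I1: z[5]−=0.204, z[2]+=0.204
C2: Y=0.000 on G[6,3]
R7: Y=0.002404 on G[4,2]
R8: Y=0.001133 on G[4,7]
R9: Y=0.01289 on G[5,1]
L1: row V6−V1=0, i_L1 at 6,1
C3: Y=0.000 on G[2,5]
L2: row V5−V7=0, i_L2 at 5,7
R10: Y=0.01052 on G[3,2]
R11: Y=0.006452 on G[6,2]
V1: row V6−V0=26.6, i_V1 at 6,0
solve → V1=26.60, V2=2.235, V3=2.483, V4=2.242, V5=0.5251, V6=26.60, V7=0.5251
aux → i_L1=0.3360, i_L2=0.1320, i_V1=-0.5003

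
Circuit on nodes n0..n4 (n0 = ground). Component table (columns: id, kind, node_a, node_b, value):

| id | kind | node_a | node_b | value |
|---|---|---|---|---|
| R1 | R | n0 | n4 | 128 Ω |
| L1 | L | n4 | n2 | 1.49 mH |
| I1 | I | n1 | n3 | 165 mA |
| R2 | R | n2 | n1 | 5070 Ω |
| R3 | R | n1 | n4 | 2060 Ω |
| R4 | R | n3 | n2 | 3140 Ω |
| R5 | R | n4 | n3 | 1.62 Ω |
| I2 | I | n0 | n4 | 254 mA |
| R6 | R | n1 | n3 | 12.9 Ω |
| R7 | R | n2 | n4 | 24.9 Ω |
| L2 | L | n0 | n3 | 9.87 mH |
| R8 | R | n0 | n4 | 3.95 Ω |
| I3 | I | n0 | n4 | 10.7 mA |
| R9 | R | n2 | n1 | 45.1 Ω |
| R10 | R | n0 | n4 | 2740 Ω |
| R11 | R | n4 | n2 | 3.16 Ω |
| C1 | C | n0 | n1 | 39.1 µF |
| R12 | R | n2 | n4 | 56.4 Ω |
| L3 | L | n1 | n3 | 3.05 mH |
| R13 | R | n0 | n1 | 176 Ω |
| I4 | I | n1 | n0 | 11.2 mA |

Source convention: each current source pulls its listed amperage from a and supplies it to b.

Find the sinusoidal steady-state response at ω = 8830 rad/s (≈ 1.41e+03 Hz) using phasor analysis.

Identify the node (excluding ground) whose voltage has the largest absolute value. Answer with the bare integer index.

3

Apply KCL at each of the 4 non-ground nodes and solve the resulting linear system.
Node n1: branches {I1, R2, R3, R6, R9, C1, L3, R13, I4} → V_1 = -0.1056+0.1206j
Node n2: branches {L1, R2, R4, R7, R9, R11, R12} → V_2 = 1.054+0.1735j
Node n3: branches {I1, R4, R5, R6, L2, L3} → V_3 = 1.208+0.2723j
Node n4: branches {R1, L1, R3, R5, I2, R7, R8, I3, R10, R11, R12} → V_4 = 1.120+0.1900j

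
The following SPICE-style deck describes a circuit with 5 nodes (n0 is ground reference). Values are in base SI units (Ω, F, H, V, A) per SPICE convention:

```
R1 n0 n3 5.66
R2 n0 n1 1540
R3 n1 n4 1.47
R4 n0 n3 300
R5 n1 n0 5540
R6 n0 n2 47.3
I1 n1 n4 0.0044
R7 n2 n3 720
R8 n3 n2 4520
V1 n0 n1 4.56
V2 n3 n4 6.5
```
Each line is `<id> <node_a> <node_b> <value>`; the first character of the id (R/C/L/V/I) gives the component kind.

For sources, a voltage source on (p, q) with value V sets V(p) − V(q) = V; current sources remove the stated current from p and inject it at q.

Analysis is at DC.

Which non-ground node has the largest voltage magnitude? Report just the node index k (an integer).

4

MNA unknowns: 4 node voltages V₁..V_4 plus 2 source currents (V1, V2)
R1: Y=0.1767 on G[0,3]
R2: Y=0.0006494 on G[0,1]
R3: Y=0.6803 on G[1,4]
R4: Y=0.003333 on G[0,3]
R5: Y=0.0001805 on G[1,0]
R6: Y=0.02114 on G[0,2]
I1: z[1]−=0.0044, z[4]+=0.0044
R7: Y=0.001389 on G[2,3]
R8: Y=0.0002212 on G[3,2]
V1: row V0−V1=4.56, i_V1 at 0,1
V2: row V3−V4=6.5, i_V2 at 3,4
solve → V1=-4.560, V2=0.1087, V3=1.537, V4=-4.963
aux → i_V1=0.2751, i_V2=-0.2789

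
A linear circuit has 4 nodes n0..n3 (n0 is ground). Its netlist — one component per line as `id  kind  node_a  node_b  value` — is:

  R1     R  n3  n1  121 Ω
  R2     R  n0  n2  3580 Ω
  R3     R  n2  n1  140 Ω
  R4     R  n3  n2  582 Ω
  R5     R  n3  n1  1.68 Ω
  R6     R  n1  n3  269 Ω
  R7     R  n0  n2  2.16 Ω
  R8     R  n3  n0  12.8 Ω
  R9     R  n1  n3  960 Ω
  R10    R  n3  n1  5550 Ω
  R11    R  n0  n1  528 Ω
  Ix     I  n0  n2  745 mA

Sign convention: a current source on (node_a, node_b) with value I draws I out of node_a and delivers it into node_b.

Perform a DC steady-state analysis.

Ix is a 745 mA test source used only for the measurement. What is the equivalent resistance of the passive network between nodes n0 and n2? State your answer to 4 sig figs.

R_eq = 2.122 Ω

MNA unknowns: 3 node voltages V₁..V_3
R1: Y=0.008264 on G[3,1]
R2: Y=0.0002793 on G[0,2]
R3: Y=0.007143 on G[2,1]
R4: Y=0.001718 on G[3,2]
R5: Y=0.5952 on G[3,1]
R6: Y=0.003717 on G[1,3]
R7: Y=0.4630 on G[0,2]
R8: Y=0.07812 on G[3,0]
R9: Y=0.001042 on G[1,3]
R10: Y=0.0001802 on G[3,1]
R11: Y=0.001894 on G[0,1]
Ix: z[0]−=0.745, z[2]+=0.745
solve → V1=0.1720, V2=1.581, V3=0.1560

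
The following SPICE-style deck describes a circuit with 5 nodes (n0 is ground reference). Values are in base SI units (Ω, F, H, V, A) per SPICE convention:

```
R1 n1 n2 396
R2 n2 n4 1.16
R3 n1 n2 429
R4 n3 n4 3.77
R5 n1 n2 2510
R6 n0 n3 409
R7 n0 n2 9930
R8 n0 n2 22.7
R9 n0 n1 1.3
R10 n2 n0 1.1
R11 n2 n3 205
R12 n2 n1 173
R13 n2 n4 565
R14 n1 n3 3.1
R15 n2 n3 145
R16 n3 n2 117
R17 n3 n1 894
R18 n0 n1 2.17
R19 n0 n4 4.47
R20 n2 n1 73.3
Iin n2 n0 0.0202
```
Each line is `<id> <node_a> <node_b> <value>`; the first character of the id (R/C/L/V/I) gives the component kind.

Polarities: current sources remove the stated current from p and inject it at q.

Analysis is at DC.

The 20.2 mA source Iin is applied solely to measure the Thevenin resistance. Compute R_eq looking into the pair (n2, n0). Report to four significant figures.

R_eq = 0.8109 Ω

Element admittances at DC:
  Y(R1) = 0.002525 S between n1,n2
  Y(R2) = 0.8621 S between n2,n4
  Y(R3) = 0.002331 S between n1,n2
  Y(R4) = 0.2653 S between n3,n4
  Y(R5) = 0.0003984 S between n1,n2
  Y(R6) = 0.002445 S between n0,n3
  Y(R7) = 0.0001007 S between n0,n2
  Y(R8) = 0.04405 S between n0,n2
  Y(R9) = 0.7692 S between n0,n1
  Y(R10) = 0.9091 S between n2,n0
  Y(R11) = 0.004878 S between n2,n3
  Y(R12) = 0.005780 S between n2,n1
  Y(R13) = 0.001770 S between n2,n4
  Y(R14) = 0.3226 S between n1,n3
  Y(R15) = 0.006897 S between n2,n3
  Y(R16) = 0.008547 S between n3,n2
  Y(R17) = 0.001119 S between n3,n1
  Y(R18) = 0.4608 S between n0,n1
  Y(R19) = 0.2237 S between n0,n4
  Y(R20) = 0.01364 S between n2,n1
  Iin: injects 0.0202 A into n0 (from n2)
Assemble and solve the 4×4 MNA system:
  V(n1)=-0.001582  V(n2)=-0.01638  V(n3)=-0.006467  V(n4)=-0.01173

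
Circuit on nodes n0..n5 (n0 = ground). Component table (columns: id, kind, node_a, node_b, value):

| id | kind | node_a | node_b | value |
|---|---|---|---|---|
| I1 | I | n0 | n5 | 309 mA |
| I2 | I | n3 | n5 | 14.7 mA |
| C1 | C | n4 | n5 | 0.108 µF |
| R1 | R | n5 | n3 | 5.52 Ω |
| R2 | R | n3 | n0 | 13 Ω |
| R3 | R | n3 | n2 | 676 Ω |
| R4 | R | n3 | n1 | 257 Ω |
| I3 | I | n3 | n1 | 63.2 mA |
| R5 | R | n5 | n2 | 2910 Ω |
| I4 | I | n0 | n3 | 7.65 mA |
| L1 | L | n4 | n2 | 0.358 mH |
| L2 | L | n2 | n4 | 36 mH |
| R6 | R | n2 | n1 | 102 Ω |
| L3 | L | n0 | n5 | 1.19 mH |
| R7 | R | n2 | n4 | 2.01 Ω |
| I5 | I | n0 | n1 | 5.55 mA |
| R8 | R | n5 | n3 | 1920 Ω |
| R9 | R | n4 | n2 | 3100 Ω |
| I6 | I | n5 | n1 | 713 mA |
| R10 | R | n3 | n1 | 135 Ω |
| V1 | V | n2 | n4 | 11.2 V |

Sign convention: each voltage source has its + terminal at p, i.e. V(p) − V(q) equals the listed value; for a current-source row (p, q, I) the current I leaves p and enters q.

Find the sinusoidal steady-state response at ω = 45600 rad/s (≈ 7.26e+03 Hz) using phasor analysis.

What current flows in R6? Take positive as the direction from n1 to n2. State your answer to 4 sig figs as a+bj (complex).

Apply KCL at each of the 5 non-ground nodes and solve the resulting linear system.
Node n1: branches {R4, I3, R6, I5, I6, R10} → V_1 = 58.18-8.419j
Node n2: branches {R3, R5, L1, L2, R6, R7, R9, V1} → V_2 = 41.07-18.72j
Node n3: branches {I2, R1, R2, R3, R4, I3, I4, R8, R10} → V_3 = 3.841+0.5201j
Node n4: branches {C1, L1, L2, R7, R9, V1} → V_4 = 29.87-18.72j
Node n5: branches {I1, I2, C1, R1, R5, L3, R8, I6} → V_5 = 2.171+1.453j
Source currents: i(V1)=-5.476+0.8293j

0.1678+0.1010j A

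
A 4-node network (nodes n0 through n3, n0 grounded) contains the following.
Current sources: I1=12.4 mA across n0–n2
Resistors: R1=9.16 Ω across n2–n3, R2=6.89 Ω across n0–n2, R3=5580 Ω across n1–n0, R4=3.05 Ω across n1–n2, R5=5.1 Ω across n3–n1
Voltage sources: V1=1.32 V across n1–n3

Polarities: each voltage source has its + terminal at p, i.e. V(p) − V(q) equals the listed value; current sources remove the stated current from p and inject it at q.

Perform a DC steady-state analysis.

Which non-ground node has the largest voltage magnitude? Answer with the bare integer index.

3

MNA unknowns: 3 node voltages V₁..V_3 plus 1 source current (V1)
I1: z[0]−=0.0124, z[2]+=0.0124
R1: Y=0.1092 on G[2,3]
R2: Y=0.1451 on G[0,2]
R3: Y=0.0001792 on G[1,0]
R4: Y=0.3279 on G[1,2]
R5: Y=0.1961 on G[3,1]
V1: row V1−V3=1.32, i_V1 at 1,3
solve → V1=0.4145, V2=0.08492, V3=-0.9055
aux → i_V1=-0.3670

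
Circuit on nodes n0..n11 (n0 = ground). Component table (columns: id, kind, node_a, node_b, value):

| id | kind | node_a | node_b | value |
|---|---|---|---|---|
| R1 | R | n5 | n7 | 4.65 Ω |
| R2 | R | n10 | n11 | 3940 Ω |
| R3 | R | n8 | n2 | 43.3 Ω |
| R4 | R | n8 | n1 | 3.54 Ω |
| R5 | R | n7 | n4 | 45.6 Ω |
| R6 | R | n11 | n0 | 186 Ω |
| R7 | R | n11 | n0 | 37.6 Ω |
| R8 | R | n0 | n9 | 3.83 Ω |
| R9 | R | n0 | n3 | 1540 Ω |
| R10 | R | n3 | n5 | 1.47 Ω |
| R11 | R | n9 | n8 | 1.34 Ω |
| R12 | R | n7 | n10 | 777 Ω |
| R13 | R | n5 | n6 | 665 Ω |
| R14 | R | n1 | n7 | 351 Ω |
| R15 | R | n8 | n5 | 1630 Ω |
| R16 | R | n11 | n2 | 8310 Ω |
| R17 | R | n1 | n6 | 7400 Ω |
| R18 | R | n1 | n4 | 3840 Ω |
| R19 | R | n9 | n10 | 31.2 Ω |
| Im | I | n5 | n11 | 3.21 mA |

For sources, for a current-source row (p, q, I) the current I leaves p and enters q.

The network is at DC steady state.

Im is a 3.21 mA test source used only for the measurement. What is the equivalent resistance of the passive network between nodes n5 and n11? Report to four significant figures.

MNA unknowns: 11 node voltages V₁..V_11
R1: Y=0.2151 on G[5,7]
R2: Y=0.0002538 on G[10,11]
R3: Y=0.02309 on G[8,2]
R4: Y=0.2825 on G[8,1]
R5: Y=0.02193 on G[7,4]
R6: Y=0.005376 on G[11,0]
R7: Y=0.02660 on G[11,0]
R8: Y=0.2611 on G[0,9]
R9: Y=0.0006494 on G[0,3]
R10: Y=0.6803 on G[3,5]
R11: Y=0.7463 on G[9,8]
R12: Y=0.001287 on G[7,10]
R13: Y=0.001504 on G[5,6]
R14: Y=0.002849 on G[1,7]
R15: Y=0.0006135 on G[8,5]
R16: Y=0.0001203 on G[11,2]
R17: Y=0.0001351 on G[1,6]
R18: Y=0.0002604 on G[1,4]
R19: Y=0.03205 on G[9,10]
Im: z[5]−=0.00321, z[11]+=0.00321
solve → V1=-0.01983, V2=-0.01293, V3=-0.5829, V4=-0.5657, V5=-0.5834, V6=-0.5370, V7=-0.5722, V8=-0.01351, V9=-0.01067, V10=-0.03135, V11=0.09894

R_eq = 212.6 Ω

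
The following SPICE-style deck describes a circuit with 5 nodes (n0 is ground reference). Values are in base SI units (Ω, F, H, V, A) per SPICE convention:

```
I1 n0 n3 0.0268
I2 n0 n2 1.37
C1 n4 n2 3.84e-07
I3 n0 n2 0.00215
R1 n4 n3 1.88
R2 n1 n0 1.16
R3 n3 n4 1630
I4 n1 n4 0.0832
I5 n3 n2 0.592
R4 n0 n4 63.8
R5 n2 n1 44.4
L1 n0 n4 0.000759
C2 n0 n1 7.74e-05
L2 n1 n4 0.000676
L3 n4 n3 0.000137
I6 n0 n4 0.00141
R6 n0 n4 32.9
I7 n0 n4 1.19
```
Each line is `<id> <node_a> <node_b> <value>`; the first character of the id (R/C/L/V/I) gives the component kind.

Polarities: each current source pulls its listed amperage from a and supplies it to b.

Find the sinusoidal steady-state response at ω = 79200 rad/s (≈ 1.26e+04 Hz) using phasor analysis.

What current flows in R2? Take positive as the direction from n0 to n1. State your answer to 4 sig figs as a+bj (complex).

MNA unknowns: 4 node voltages V₁..V_4
I1: z[0]−=0.0268, z[3]+=0.0268
I2: z[0]−=1.37, z[2]+=1.37
C1: Y=0.000+0.03041j on G[4,2]
I3: z[0]−=0.00215, z[2]+=0.00215
R1: Y=0.5319+0.000j on G[4,3]
R2: Y=0.8621+0.000j on G[1,0]
R3: Y=0.0006135+0.000j on G[3,4]
I4: z[1]−=0.0832, z[4]+=0.0832
I5: z[3]−=0.592, z[2]+=0.592
R4: Y=0.01567+0.000j on G[0,4]
R5: Y=0.02252+0.000j on G[2,1]
L1: Y=0.000-0.01664j on G[0,4]
C2: Y=0.000+6.130j on G[0,1]
L2: Y=0.000-0.01868j on G[1,4]
L3: Y=0.000-0.09216j on G[4,3]
I6: z[0]−=0.00141, z[4]+=0.00141
R6: Y=0.03040+0.000j on G[0,4]
I7: z[0]−=1.19, z[4]+=1.19
solve → V1=-0.09562-0.1993j, V2=33.59-15.02j, V3=21.58+24.44j, V4=22.61+24.62j

0.08243+0.1718j A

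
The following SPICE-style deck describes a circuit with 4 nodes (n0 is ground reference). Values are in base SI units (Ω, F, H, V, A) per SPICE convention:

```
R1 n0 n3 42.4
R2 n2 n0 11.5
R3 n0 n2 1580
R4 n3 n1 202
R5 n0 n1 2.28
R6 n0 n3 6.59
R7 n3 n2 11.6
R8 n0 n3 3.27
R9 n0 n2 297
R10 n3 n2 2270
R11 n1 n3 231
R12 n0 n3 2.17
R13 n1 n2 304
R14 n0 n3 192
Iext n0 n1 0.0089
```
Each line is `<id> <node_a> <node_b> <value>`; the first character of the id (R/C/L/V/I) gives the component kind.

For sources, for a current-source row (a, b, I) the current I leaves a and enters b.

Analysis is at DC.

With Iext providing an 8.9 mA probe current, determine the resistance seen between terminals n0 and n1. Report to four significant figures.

Element admittances at DC:
  Y(R1) = 0.02358 S between n0,n3
  Y(R2) = 0.08696 S between n2,n0
  Y(R3) = 0.0006329 S between n0,n2
  Y(R4) = 0.004950 S between n3,n1
  Y(R5) = 0.4386 S between n0,n1
  Y(R6) = 0.1517 S between n0,n3
  Y(R7) = 0.08621 S between n3,n2
  Y(R8) = 0.3058 S between n0,n3
  Y(R9) = 0.003367 S between n0,n2
  Y(R10) = 0.0004405 S between n3,n2
  Y(R11) = 0.004329 S between n1,n3
  Y(R12) = 0.4608 S between n0,n3
  Y(R13) = 0.003289 S between n1,n2
  Y(R14) = 0.005208 S between n0,n3
  Iext: injects 0.0089 A into n1 (from n0)
Assemble and solve the 3×3 MNA system:
  V(n1)=0.01973  V(n2)=0.0004613  V(n3)=0.0002139

R_eq = 2.217 Ω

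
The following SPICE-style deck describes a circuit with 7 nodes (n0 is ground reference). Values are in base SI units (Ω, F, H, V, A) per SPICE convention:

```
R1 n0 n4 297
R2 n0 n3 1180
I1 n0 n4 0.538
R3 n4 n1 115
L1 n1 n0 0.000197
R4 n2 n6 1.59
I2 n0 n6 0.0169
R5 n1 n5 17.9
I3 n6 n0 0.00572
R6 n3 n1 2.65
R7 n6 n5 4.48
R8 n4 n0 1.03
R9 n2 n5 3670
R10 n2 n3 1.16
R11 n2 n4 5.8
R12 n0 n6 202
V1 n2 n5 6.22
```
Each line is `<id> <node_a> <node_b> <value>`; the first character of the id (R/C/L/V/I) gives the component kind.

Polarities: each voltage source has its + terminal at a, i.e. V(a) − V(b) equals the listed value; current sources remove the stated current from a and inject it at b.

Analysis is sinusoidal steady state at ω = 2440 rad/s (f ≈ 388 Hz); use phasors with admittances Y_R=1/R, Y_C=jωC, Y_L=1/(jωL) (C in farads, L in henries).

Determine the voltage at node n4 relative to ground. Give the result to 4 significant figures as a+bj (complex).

0.6073-0.002083j V

Apply KCL at each of the 6 non-ground nodes and solve the resulting linear system.
Node n1: branches {R3, L1, R5, R6} → V_1 = -0.001012-0.01913j
Node n2: branches {R4, R9, R10, R11, V1} → V_2 = 0.9495-0.01299j
Node n3: branches {R2, R6, R10} → V_3 = 0.6596-0.01485j
Node n4: branches {R1, I1, R3, R8, R11} → V_4 = 0.6073-0.002083j
Node n5: branches {R5, R7, R9, V1} → V_5 = -5.271-0.01299j
Node n6: branches {R4, I2, I3, R7, R12} → V_6 = -0.6628-0.01292j
Source currents: i(V1)=-1.325+0.0003261j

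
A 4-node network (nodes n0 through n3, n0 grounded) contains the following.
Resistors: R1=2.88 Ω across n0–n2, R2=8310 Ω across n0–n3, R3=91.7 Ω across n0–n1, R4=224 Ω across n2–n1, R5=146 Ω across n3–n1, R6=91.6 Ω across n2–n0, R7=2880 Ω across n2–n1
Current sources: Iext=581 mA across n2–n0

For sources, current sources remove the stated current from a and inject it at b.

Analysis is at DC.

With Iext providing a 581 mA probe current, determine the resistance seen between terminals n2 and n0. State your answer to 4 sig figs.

R_eq = 2.766 Ω

Apply KCL at each of the 3 non-ground nodes and solve the resulting linear system.
Node n1: branches {R3, R4, R5, R7} → V_1 = -0.4884
Node n2: branches {R1, R4, R6, R7, Iext} → V_2 = -1.607
Node n3: branches {R2, R5} → V_3 = -0.4799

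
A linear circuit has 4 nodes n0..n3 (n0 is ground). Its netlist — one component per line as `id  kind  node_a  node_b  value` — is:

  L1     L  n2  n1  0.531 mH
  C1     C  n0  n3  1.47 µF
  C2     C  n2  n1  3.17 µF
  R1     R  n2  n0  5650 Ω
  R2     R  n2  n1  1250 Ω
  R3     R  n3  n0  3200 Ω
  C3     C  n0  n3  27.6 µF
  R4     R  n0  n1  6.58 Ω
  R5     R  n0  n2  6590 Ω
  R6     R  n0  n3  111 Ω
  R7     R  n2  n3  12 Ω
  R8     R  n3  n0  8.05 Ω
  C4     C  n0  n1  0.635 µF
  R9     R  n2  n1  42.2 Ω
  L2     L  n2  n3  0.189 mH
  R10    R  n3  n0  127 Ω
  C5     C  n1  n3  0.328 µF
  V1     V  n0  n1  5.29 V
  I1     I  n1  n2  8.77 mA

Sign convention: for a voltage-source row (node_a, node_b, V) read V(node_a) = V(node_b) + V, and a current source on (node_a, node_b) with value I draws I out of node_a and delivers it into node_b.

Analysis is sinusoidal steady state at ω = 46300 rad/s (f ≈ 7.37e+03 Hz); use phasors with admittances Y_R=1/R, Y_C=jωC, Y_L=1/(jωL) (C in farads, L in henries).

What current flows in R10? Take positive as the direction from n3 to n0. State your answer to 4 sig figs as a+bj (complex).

Apply KCL at each of the 3 non-ground nodes and solve the resulting linear system.
Node n1: branches {L1, C2, R2, R4, C4, R9, C5, V1, I1} → V_1 = -5.290+0.000j
Node n2: branches {L1, C2, R1, R2, R5, R7, R9, L2, I1} → V_2 = -0.6521-4.537j
Node n3: branches {C1, R3, C3, R6, R7, R8, L2, R10, C5} → V_3 = -0.3784+0.3912j
Source currents: i(V1)=-1.384-0.6110j

-0.002980+0.003080j A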